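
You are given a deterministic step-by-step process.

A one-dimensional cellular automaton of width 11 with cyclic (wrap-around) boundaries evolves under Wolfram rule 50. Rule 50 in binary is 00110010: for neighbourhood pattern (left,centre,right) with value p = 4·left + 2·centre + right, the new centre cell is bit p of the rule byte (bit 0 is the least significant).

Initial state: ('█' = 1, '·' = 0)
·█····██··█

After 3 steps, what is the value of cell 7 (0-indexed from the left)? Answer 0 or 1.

0

step 0: ·█····██··█
step 1: █·█··█··██·
step 2: ·█·██·██··█
step 3: █·█··█··██·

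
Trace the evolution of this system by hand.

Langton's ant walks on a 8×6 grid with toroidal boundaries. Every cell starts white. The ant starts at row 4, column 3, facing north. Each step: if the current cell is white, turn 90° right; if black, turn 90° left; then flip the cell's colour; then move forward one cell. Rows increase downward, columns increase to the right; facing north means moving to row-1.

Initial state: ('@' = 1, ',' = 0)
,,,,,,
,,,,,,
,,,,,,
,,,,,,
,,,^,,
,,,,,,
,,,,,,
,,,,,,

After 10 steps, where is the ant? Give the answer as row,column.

5,2

0) ,,,,,,
,,,,,,
,,,,,,
,,,,,,
,,,^,,
,,,,,,
,,,,,,
,,,,,,
1) ,,,,,,
,,,,,,
,,,,,,
,,,,,,
,,,@>,
,,,,,,
,,,,,,
,,,,,,
2) ,,,,,,
,,,,,,
,,,,,,
,,,,,,
,,,@@,
,,,,v,
,,,,,,
,,,,,,
3) ,,,,,,
,,,,,,
,,,,,,
,,,,,,
,,,@@,
,,,<@,
,,,,,,
,,,,,,
4) ,,,,,,
,,,,,,
,,,,,,
,,,,,,
,,,^@,
,,,@@,
,,,,,,
,,,,,,
5) ,,,,,,
,,,,,,
,,,,,,
,,,,,,
,,<,@,
,,,@@,
,,,,,,
,,,,,,
6) ,,,,,,
,,,,,,
,,,,,,
,,^,,,
,,@,@,
,,,@@,
,,,,,,
,,,,,,
7) ,,,,,,
,,,,,,
,,,,,,
,,@>,,
,,@,@,
,,,@@,
,,,,,,
,,,,,,
8) ,,,,,,
,,,,,,
,,,,,,
,,@@,,
,,@v@,
,,,@@,
,,,,,,
,,,,,,
9) ,,,,,,
,,,,,,
,,,,,,
,,@@,,
,,<@@,
,,,@@,
,,,,,,
,,,,,,
10) ,,,,,,
,,,,,,
,,,,,,
,,@@,,
,,,@@,
,,v@@,
,,,,,,
,,,,,,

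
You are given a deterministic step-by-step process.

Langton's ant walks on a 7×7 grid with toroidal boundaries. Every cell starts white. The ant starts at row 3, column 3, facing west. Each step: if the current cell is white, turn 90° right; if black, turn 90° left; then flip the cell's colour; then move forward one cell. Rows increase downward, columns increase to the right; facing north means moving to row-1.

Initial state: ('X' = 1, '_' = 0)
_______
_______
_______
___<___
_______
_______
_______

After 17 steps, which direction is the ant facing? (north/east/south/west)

gen 0: _______
_______
_______
___<___
_______
_______
_______
gen 1: _______
_______
___^___
___X___
_______
_______
_______
gen 2: _______
_______
___X>__
___X___
_______
_______
_______
gen 3: _______
_______
___XX__
___Xv__
_______
_______
_______
gen 4: _______
_______
___XX__
___<X__
_______
_______
_______
gen 5: _______
_______
___XX__
____X__
___v___
_______
_______
gen 6: _______
_______
___XX__
____X__
__<X___
_______
_______
gen 7: _______
_______
___XX__
__^_X__
__XX___
_______
_______
gen 8: _______
_______
___XX__
__X>X__
__XX___
_______
_______
gen 9: _______
_______
___XX__
__XXX__
__Xv___
_______
_______
gen 10: _______
_______
___XX__
__XXX__
__X_>__
_______
_______
gen 11: _______
_______
___XX__
__XXX__
__X_X__
____v__
_______
gen 12: _______
_______
___XX__
__XXX__
__X_X__
___<X__
_______
gen 13: _______
_______
___XX__
__XXX__
__X^X__
___XX__
_______
gen 14: _______
_______
___XX__
__XXX__
__XX>__
___XX__
_______
gen 15: _______
_______
___XX__
__XX^__
__XX___
___XX__
_______
gen 16: _______
_______
___XX__
__X<___
__XX___
___XX__
_______
gen 17: _______
_______
___XX__
__X____
__Xv___
___XX__
_______

south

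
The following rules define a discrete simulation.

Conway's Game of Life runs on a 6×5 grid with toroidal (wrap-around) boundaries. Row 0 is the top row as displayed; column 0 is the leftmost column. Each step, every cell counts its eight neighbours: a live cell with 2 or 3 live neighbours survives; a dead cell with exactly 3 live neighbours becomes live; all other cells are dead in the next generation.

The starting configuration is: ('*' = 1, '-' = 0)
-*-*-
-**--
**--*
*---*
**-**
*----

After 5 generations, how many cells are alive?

8

t=0: -*-*-
-**--
**--*
*---*
**-**
*----
t=1: **---
---**
--***
--*--
-*-*-
---*-
t=2: *-**-
-*---
--*-*
-*--*
---*-
**--*
t=3: --**-
**--*
-***-
*-*-*
-***-
**---
t=4: --**-
*---*
-----
*---*
---*-
*---*
t=5: -*-*-
---**
-----
----*
---*-
--*-*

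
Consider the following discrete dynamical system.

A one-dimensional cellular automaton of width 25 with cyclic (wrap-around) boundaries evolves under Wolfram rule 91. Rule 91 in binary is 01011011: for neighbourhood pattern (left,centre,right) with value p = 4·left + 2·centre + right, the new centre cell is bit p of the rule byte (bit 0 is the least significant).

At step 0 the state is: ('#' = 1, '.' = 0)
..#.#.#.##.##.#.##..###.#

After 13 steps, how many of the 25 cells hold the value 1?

k=0  ..#.#.#.##.##.#.##..###.#
k=1  ##......##.##...#####.#..
k=2  ##########.######...#..##
k=3  .........#.#....####.###.
k=4  #########...#####..#.#.##
k=5  ........#####...###....#.
k=6  #########...#####.#####.#
k=7  ........#####...#.#...#.#
k=8  #########...####...###...
k=9  #.......#####..#####.####
k=10  #########...####...#.#...
k=11  #.......#####..####...###
k=12  #########...####..#####..
k=13  #.......#####..####...###

13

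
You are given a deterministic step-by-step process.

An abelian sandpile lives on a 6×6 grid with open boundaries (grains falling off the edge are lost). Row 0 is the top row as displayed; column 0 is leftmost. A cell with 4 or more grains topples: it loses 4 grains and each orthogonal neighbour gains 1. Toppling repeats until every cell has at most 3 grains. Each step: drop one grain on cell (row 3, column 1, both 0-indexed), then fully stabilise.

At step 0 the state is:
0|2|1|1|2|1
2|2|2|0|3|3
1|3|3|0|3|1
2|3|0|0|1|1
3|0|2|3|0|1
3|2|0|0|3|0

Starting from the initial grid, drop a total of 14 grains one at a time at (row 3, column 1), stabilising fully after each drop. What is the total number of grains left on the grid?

59

step 0: 0|2|1|1|2|1
2|2|2|0|3|3
1|3|3|0|3|1
2|3|0|0|1|1
3|0|2|3|0|1
3|2|0|0|3|0
step 1: 0|2|1|1|2|1
2|3|3|0|3|3
2|1|0|1|3|1
3|1|2|0|1|1
3|1|2|3|0|1
3|2|0|0|3|0
step 2: 0|2|1|1|2|1
2|3|3|0|3|3
2|1|0|1|3|1
3|2|2|0|1|1
3|1|2|3|0|1
3|2|0|0|3|0
step 3: 0|2|1|1|2|1
2|3|3|0|3|3
2|1|0|1|3|1
3|3|2|0|1|1
3|1|2|3|0|1
3|2|0|0|3|0
step 4: 0|2|1|1|2|1
2|3|3|0|3|3
3|2|0|1|3|1
1|1|3|0|1|1
1|3|2|3|0|1
0|3|0|0|3|0
step 5: 0|2|1|1|2|1
2|3|3|0|3|3
3|2|0|1|3|1
1|2|3|0|1|1
1|3|2|3|0|1
0|3|0|0|3|0
step 6: 0|2|1|1|2|1
2|3|3|0|3|3
3|2|0|1|3|1
1|3|3|0|1|1
1|3|2|3|0|1
0|3|0|0|3|0
step 7: 0|2|1|1|2|1
2|3|3|0|3|3
3|3|1|1|3|1
2|2|1|2|1|1
2|2|1|0|1|1
1|0|2|1|3|0
step 8: 0|2|1|1|2|1
2|3|3|0|3|3
3|3|1|1|3|1
2|3|1|2|1|1
2|2|1|0|1|1
1|0|2|1|3|0
step 9: 1|3|2|1|2|1
0|2|0|1|3|3
2|2|3|1|3|1
0|2|2|2|1|1
3|3|1|0|1|1
1|0|2|1|3|0
step 10: 1|3|2|1|2|1
0|2|0|1|3|3
2|2|3|1|3|1
0|3|2|2|1|1
3|3|1|0|1|1
1|0|2|1|3|0
step 11: 1|3|2|1|2|1
0|2|0|1|3|3
2|3|3|1|3|1
2|1|3|2|1|1
0|1|2|0|1|1
2|1|2|1|3|0
step 12: 1|3|2|1|2|1
0|2|0|1|3|3
2|3|3|1|3|1
2|2|3|2|1|1
0|1|2|0|1|1
2|1|2|1|3|0
step 13: 1|3|2|1|2|1
0|2|0|1|3|3
2|3|3|1|3|1
2|3|3|2|1|1
0|1|2|0|1|1
2|1|2|1|3|0
step 14: 1|3|2|1|2|1
0|3|1|1|3|3
3|1|1|2|3|1
3|2|1|3|1|1
0|2|3|0|1|1
2|1|2|1|3|0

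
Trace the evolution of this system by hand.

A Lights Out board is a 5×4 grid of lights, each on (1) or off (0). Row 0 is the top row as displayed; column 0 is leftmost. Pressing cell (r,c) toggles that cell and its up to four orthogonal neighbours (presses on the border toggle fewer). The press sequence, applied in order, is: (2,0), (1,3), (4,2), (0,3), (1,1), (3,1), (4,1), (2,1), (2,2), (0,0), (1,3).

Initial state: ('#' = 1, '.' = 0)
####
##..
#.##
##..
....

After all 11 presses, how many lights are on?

[0] ####
##..
#.##
##..
....
[1] ####
.#..
.###
.#..
....
[2] ###.
.###
.##.
.#..
....
[3] ###.
.###
.##.
.##.
.###
[4] ##.#
.##.
.##.
.##.
.###
[5] #..#
#...
..#.
.##.
.###
[6] #..#
#...
.##.
#...
..##
[7] #..#
#...
.##.
##..
##.#
[8] #..#
##..
#...
#...
##.#
[9] #..#
###.
####
#.#.
##.#
[10] .#.#
.##.
####
#.#.
##.#
[11] .#..
.#.#
###.
#.#.
##.#

11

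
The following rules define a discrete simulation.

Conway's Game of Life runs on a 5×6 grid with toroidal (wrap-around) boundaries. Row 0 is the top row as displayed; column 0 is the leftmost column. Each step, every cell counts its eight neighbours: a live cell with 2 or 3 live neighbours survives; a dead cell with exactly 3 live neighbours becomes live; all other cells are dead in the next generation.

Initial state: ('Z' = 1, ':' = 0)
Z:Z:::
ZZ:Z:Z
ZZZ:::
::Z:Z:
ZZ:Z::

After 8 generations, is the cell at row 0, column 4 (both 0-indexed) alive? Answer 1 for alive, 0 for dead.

[0] Z:Z:::
ZZ:Z:Z
ZZZ:::
::Z:Z:
ZZ:Z::
[1] :::ZZ:
:::Z:Z
::::Z:
:::::Z
Z::Z:Z
[2] Z:ZZ::
:::Z:Z
::::ZZ
Z::::Z
Z::Z:Z
[3] ZZZZ::
Z:ZZ:Z
::::::
::::::
::ZZ::
[4] Z::::Z
Z::ZZZ
::::::
::::::
:::Z::
[5] Z::Z::
Z:::Z:
::::ZZ
::::::
::::::
[6] :::::Z
Z::ZZ:
::::ZZ
::::::
::::::
[7] ::::ZZ
Z::Z::
:::ZZZ
::::::
::::::
[8] ::::ZZ
Z::Z::
:::ZZZ
::::Z:
::::::

1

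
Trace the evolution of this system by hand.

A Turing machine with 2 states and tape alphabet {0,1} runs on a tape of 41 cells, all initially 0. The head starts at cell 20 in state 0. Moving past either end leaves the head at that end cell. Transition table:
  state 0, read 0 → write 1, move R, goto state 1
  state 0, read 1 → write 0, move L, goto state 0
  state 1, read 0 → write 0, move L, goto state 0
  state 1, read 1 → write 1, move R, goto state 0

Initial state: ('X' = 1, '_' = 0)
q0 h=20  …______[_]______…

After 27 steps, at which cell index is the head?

11

t=0: q0 h=20  …______[_]______…
t=1: q1 h=21  …_____X[_]______…
t=2: q0 h=20  …______[X]______…
t=3: q0 h=19  …______[_]______…
t=4: q1 h=20  …_____X[_]______…
t=5: q0 h=19  …______[X]______…
t=6: q0 h=18  …______[_]______…
t=7: q1 h=19  …_____X[_]______…
t=8: q0 h=18  …______[X]______…
t=9: q0 h=17  …______[_]______…
t=10: q1 h=18  …_____X[_]______…
t=11: q0 h=17  …______[X]______…
t=12: q0 h=16  …______[_]______…
t=13: q1 h=17  …_____X[_]______…
t=14: q0 h=16  …______[X]______…
t=15: q0 h=15  …______[_]______…
t=16: q1 h=16  …_____X[_]______…
t=17: q0 h=15  …______[X]______…
t=18: q0 h=14  …______[_]______…
t=19: q1 h=15  …_____X[_]______…
t=20: q0 h=14  …______[X]______…
t=21: q0 h=13  …______[_]______…
t=22: q1 h=14  …_____X[_]______…
t=23: q0 h=13  …______[X]______…
t=24: q0 h=12  …______[_]______…
t=25: q1 h=13  …_____X[_]______…
t=26: q0 h=12  …______[X]______…
t=27: q0 h=11  …______[_]______…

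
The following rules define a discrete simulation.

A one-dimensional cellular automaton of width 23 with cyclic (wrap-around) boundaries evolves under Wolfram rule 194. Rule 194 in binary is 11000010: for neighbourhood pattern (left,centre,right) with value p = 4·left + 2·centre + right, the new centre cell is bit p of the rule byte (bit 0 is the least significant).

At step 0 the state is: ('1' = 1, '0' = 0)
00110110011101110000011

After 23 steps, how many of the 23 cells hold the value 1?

3

t=0: 00110110011101110000011
t=1: 01010010101100110000101
t=2: 00000100000101010001000
t=3: 00001000001000000010000
t=4: 00010000010000000100000
t=5: 00100000100000001000000
t=6: 01000001000000010000000
t=7: 10000010000000100000000
t=8: 00000100000001000000001
t=9: 00001000000010000000010
t=10: 00010000000100000000100
t=11: 00100000001000000001000
t=12: 01000000010000000010000
t=13: 10000000100000000100000
t=14: 00000001000000001000001
t=15: 00000010000000010000010
t=16: 00000100000000100000100
t=17: 00001000000001000001000
t=18: 00010000000010000010000
t=19: 00100000000100000100000
t=20: 01000000001000001000000
t=21: 10000000010000010000000
t=22: 00000000100000100000001
t=23: 00000001000001000000010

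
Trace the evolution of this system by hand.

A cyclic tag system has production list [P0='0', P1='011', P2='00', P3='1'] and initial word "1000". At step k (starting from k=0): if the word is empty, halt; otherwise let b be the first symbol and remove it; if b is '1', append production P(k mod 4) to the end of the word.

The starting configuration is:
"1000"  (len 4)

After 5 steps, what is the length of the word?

k=0  "1000"  (len 4)
k=1  "0000"  (len 4)
k=2  "000"  (len 3)
k=3  "00"  (len 2)
k=4  "0"  (len 1)
k=5  (halted — word empty)

0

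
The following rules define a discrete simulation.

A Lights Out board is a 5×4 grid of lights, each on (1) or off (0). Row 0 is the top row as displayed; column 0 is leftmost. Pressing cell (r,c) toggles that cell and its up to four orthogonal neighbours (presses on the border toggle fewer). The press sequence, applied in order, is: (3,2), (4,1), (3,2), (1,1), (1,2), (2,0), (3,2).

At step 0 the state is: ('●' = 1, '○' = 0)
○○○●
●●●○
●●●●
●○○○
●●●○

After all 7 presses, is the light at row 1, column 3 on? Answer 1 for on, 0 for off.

1

gen 0: ○○○●
●●●○
●●●●
●○○○
●●●○
gen 1: ○○○●
●●●○
●●○●
●●●●
●●○○
gen 2: ○○○●
●●●○
●●○●
●○●●
○○●○
gen 3: ○○○●
●●●○
●●●●
●●○○
○○○○
gen 4: ○●○●
○○○○
●○●●
●●○○
○○○○
gen 5: ○●●●
○●●●
●○○●
●●○○
○○○○
gen 6: ○●●●
●●●●
○●○●
○●○○
○○○○
gen 7: ○●●●
●●●●
○●●●
○○●●
○○●○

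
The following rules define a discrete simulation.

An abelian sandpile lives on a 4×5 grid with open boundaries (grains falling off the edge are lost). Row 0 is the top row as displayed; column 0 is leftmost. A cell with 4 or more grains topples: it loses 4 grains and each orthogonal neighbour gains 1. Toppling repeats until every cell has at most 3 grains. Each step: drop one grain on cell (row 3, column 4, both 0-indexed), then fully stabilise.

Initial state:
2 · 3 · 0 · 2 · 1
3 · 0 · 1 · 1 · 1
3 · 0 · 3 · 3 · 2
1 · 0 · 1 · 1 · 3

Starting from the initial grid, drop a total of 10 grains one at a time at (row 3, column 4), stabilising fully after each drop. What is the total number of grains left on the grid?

k=0  2 · 3 · 0 · 2 · 1
3 · 0 · 1 · 1 · 1
3 · 0 · 3 · 3 · 2
1 · 0 · 1 · 1 · 3
k=1  2 · 3 · 0 · 2 · 1
3 · 0 · 1 · 1 · 1
3 · 0 · 3 · 3 · 3
1 · 0 · 1 · 2 · 0
k=2  2 · 3 · 0 · 2 · 1
3 · 0 · 1 · 1 · 1
3 · 0 · 3 · 3 · 3
1 · 0 · 1 · 2 · 1
k=3  2 · 3 · 0 · 2 · 1
3 · 0 · 1 · 1 · 1
3 · 0 · 3 · 3 · 3
1 · 0 · 1 · 2 · 2
k=4  2 · 3 · 0 · 2 · 1
3 · 0 · 1 · 1 · 1
3 · 0 · 3 · 3 · 3
1 · 0 · 1 · 2 · 3
k=5  2 · 3 · 0 · 2 · 1
3 · 0 · 2 · 2 · 2
3 · 1 · 0 · 2 · 1
1 · 0 · 3 · 0 · 2
k=6  2 · 3 · 0 · 2 · 1
3 · 0 · 2 · 2 · 2
3 · 1 · 0 · 2 · 1
1 · 0 · 3 · 0 · 3
k=7  2 · 3 · 0 · 2 · 1
3 · 0 · 2 · 2 · 2
3 · 1 · 0 · 2 · 2
1 · 0 · 3 · 1 · 0
k=8  2 · 3 · 0 · 2 · 1
3 · 0 · 2 · 2 · 2
3 · 1 · 0 · 2 · 2
1 · 0 · 3 · 1 · 1
k=9  2 · 3 · 0 · 2 · 1
3 · 0 · 2 · 2 · 2
3 · 1 · 0 · 2 · 2
1 · 0 · 3 · 1 · 2
k=10  2 · 3 · 0 · 2 · 1
3 · 0 · 2 · 2 · 2
3 · 1 · 0 · 2 · 2
1 · 0 · 3 · 1 · 3

33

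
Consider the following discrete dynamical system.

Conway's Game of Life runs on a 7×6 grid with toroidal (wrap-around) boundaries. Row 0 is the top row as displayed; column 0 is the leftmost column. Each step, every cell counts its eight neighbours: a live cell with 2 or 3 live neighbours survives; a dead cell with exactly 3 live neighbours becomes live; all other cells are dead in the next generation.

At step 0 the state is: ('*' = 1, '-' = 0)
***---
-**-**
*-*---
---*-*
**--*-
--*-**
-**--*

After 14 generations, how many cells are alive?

step 0: ***---
-**-**
*-*---
---*-*
**--*-
--*-**
-**--*
step 1: ----*-
-----*
*-*---
--****
***---
--*-*-
----**
step 2: ----*-
-----*
***---
----**
*-----
*-*-*-
----**
step 3: ----*-
**---*
**--*-
-----*
**-**-
**-**-
----*-
step 4: *---*-
-*--*-
-*--*-
--**--
-*-*--
**----
----*-
step 5: ---**-
**-**-
-*--*-
-*-**-
**-*--
***---
**----
step 6: ---**-
**----
-*----
-*-***
---***
-----*
*--*-*
step 7: -****-
***---
-*--**
---*-*
--**--
---*--
*--*-*
step 8: ----*-
------
-*-***
*--*-*
--**--
---*--
**---*
step 9: *----*
---*-*
--**-*
**---*
--**--
**-**-
*---**
step 10: ------
--**-*
-***-*
**---*
---*--
**----
---*--
step 11: --***-
**-*--
---*-*
-*-*-*
--*--*
--*---
------
step 12: -****-
**---*
-*-*-*
---*-*
*****-
------
--*---
step 13: ---***
-----*
-*---*
-----*
******
------
-**---
step 14: *-****
-----*
----**
---*--
******
----**
--***-

20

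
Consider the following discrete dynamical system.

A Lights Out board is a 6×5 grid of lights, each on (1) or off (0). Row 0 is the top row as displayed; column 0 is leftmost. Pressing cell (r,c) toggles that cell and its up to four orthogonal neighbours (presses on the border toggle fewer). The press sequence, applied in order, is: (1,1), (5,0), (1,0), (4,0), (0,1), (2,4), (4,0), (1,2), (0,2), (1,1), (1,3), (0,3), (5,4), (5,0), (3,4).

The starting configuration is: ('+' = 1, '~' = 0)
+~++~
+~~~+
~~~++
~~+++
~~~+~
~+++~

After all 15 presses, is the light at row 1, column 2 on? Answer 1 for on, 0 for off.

gen 0: +~++~
+~~~+
~~~++
~~+++
~~~+~
~+++~
gen 1: ++++~
~++~+
~+~++
~~+++
~~~+~
~+++~
gen 2: ++++~
~++~+
~+~++
~~+++
+~~+~
+~++~
gen 3: ~+++~
+~+~+
++~++
~~+++
+~~+~
+~++~
gen 4: ~+++~
+~+~+
++~++
+~+++
~+~+~
~~++~
gen 5: +~~+~
+++~+
++~++
+~+++
~+~+~
~~++~
gen 6: +~~+~
+++~~
++~~~
+~++~
~+~+~
~~++~
gen 7: +~~+~
+++~~
++~~~
~~++~
+~~+~
+~++~
gen 8: +~++~
+~~+~
+++~~
~~++~
+~~+~
+~++~
gen 9: ++~~~
+~++~
+++~~
~~++~
+~~+~
+~++~
gen 10: +~~~~
~+~+~
+~+~~
~~++~
+~~+~
+~++~
gen 11: +~~+~
~++~+
+~++~
~~++~
+~~+~
+~++~
gen 12: +~+~+
~++++
+~++~
~~++~
+~~+~
+~++~
gen 13: +~+~+
~++++
+~++~
~~++~
+~~++
+~+~+
gen 14: +~+~+
~++++
+~++~
~~++~
~~~++
~++~+
gen 15: +~+~+
~++++
+~+++
~~+~+
~~~+~
~++~+

1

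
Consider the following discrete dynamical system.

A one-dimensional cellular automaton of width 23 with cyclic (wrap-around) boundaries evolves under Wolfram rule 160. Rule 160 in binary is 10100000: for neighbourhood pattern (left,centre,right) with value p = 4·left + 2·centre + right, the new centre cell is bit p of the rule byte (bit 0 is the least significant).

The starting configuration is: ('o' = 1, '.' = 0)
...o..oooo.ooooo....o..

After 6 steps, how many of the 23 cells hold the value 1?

0

k=0  ...o..oooo.ooooo....o..
k=1  .......oo.o.ooo........
k=2  .........o.o.o.........
k=3  ..........o.o..........
k=4  ...........o...........
k=5  .......................
k=6  .......................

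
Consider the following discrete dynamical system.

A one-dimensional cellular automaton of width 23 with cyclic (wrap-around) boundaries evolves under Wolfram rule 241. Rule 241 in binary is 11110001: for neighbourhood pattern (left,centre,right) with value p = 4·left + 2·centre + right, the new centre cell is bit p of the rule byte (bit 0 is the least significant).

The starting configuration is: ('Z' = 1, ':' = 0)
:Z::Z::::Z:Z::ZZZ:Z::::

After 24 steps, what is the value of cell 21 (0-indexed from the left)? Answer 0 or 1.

1

step 0: :Z::Z::::Z:Z::ZZZ:Z::::
step 1: ::Z::ZZZ::Z:Z::ZZZ:ZZZZ
step 2: Z::Z::ZZZ::Z:Z::ZZZ:ZZZ
step 3: ZZ::Z::ZZZ::Z:Z::ZZZ:ZZ
step 4: ZZZ::Z::ZZZ::Z:Z::ZZZ:Z
step 5: ZZZZ::Z::ZZZ::Z:Z::ZZZ:
step 6: :ZZZZ::Z::ZZZ::Z:Z::ZZZ
step 7: Z:ZZZZ::Z::ZZZ::Z:Z::ZZ
step 8: ZZ:ZZZZ::Z::ZZZ::Z:Z::Z
step 9: ZZZ:ZZZZ::Z::ZZZ::Z:Z::
step 10: :ZZZ:ZZZZ::Z::ZZZ::Z:Z:
step 11: ::ZZZ:ZZZZ::Z::ZZZ::Z:Z
step 12: Z::ZZZ:ZZZZ::Z::ZZZ::Z:
step 13: :Z::ZZZ:ZZZZ::Z::ZZZ::Z
step 14: Z:Z::ZZZ:ZZZZ::Z::ZZZ::
step 15: :Z:Z::ZZZ:ZZZZ::Z::ZZZ:
step 16: ::Z:Z::ZZZ:ZZZZ::Z::ZZZ
step 17: Z::Z:Z::ZZZ:ZZZZ::Z::ZZ
step 18: ZZ::Z:Z::ZZZ:ZZZZ::Z::Z
step 19: ZZZ::Z:Z::ZZZ:ZZZZ::Z::
step 20: :ZZZ::Z:Z::ZZZ:ZZZZ::Z:
step 21: ::ZZZ::Z:Z::ZZZ:ZZZZ::Z
step 22: Z::ZZZ::Z:Z::ZZZ:ZZZZ::
step 23: :Z::ZZZ::Z:Z::ZZZ:ZZZZ:
step 24: ::Z::ZZZ::Z:Z::ZZZ:ZZZZ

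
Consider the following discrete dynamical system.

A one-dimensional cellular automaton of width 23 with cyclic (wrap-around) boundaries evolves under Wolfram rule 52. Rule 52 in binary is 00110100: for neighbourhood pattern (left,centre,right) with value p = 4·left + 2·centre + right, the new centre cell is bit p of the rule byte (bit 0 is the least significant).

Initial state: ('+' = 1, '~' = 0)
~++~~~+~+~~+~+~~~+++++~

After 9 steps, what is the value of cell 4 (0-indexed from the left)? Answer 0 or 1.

0) ~++~~~+~+~~+~+~~~+++++~
1) ~~~+~~++++~++++~~~~~~~+
2) +~~++~~~~~+~~~~+~~~~~~+
3) ~+~~~+~~~~++~~~++~~~~~~
4) ~++~~++~~~~~+~~~~+~~~~~
5) ~~~+~~~+~~~~++~~~++~~~~
6) ~~~++~~++~~~~~+~~~~+~~~
7) ~~~~~+~~~+~~~~++~~~++~~
8) ~~~~~++~~++~~~~~+~~~~+~
9) ~~~~~~~+~~~+~~~~++~~~++

0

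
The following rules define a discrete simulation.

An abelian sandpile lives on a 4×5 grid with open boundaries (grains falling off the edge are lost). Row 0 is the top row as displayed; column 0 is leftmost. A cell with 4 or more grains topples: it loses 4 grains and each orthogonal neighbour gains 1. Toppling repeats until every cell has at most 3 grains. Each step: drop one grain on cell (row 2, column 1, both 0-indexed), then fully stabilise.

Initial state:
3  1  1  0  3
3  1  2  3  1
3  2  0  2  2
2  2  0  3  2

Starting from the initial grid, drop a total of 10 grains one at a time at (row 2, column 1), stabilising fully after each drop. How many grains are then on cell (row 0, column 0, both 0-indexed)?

0

step 0: 3  1  1  0  3
3  1  2  3  1
3  2  0  2  2
2  2  0  3  2
step 1: 3  1  1  0  3
3  1  2  3  1
3  3  0  2  2
2  2  0  3  2
step 2: 0  2  1  0  3
1  3  2  3  1
1  1  1  2  2
3  3  0  3  2
step 3: 0  2  1  0  3
1  3  2  3  1
1  2  1  2  2
3  3  0  3  2
step 4: 0  2  1  0  3
1  3  2  3  1
1  3  1  2  2
3  3  0  3  2
step 5: 0  3  1  0  3
2  0  3  3  1
3  2  2  2  2
0  1  1  3  2
step 6: 0  3  1  0  3
2  0  3  3  1
3  3  2  2  2
0  1  1  3  2
step 7: 0  3  1  0  3
3  1  3  3  1
0  1  3  2  2
1  2  1  3  2
step 8: 0  3  1  0  3
3  1  3  3  1
0  2  3  2  2
1  2  1  3  2
step 9: 0  3  1  0  3
3  1  3  3  1
0  3  3  2  2
1  2  1  3  2
step 10: 0  3  2  1  3
3  3  1  1  2
1  1  2  1  3
1  3  3  0  3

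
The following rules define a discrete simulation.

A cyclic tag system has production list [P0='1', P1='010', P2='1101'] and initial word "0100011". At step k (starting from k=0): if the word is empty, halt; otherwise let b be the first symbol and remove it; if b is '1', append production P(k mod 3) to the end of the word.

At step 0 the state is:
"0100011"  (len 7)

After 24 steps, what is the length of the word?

step 0: "0100011"  (len 7)
step 1: "100011"  (len 6)
step 2: "00011010"  (len 8)
step 3: "0011010"  (len 7)
step 4: "011010"  (len 6)
step 5: "11010"  (len 5)
step 6: "10101101"  (len 8)
step 7: "01011011"  (len 8)
step 8: "1011011"  (len 7)
step 9: "0110111101"  (len 10)
step 10: "110111101"  (len 9)
step 11: "10111101010"  (len 11)
step 12: "01111010101101"  (len 14)
step 13: "1111010101101"  (len 13)
step 14: "111010101101010"  (len 15)
step 15: "110101011010101101"  (len 18)
step 16: "101010110101011011"  (len 18)
step 17: "01010110101011011010"  (len 20)
step 18: "1010110101011011010"  (len 19)
step 19: "0101101010110110101"  (len 19)
step 20: "101101010110110101"  (len 18)
step 21: "011010101101101011101"  (len 21)
step 22: "11010101101101011101"  (len 20)
step 23: "1010101101101011101010"  (len 22)
step 24: "0101011011010111010101101"  (len 25)

25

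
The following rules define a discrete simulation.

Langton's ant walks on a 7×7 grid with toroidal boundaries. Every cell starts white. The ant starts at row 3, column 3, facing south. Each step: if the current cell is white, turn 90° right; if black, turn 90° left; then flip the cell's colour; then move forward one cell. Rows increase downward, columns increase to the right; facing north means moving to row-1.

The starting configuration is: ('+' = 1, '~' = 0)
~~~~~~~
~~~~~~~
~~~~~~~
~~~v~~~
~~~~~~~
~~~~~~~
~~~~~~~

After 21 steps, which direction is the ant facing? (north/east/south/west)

east

step 0: ~~~~~~~
~~~~~~~
~~~~~~~
~~~v~~~
~~~~~~~
~~~~~~~
~~~~~~~
step 1: ~~~~~~~
~~~~~~~
~~~~~~~
~~<+~~~
~~~~~~~
~~~~~~~
~~~~~~~
step 2: ~~~~~~~
~~~~~~~
~~^~~~~
~~++~~~
~~~~~~~
~~~~~~~
~~~~~~~
step 3: ~~~~~~~
~~~~~~~
~~+>~~~
~~++~~~
~~~~~~~
~~~~~~~
~~~~~~~
step 4: ~~~~~~~
~~~~~~~
~~++~~~
~~+v~~~
~~~~~~~
~~~~~~~
~~~~~~~
step 5: ~~~~~~~
~~~~~~~
~~++~~~
~~+~>~~
~~~~~~~
~~~~~~~
~~~~~~~
step 6: ~~~~~~~
~~~~~~~
~~++~~~
~~+~+~~
~~~~v~~
~~~~~~~
~~~~~~~
step 7: ~~~~~~~
~~~~~~~
~~++~~~
~~+~+~~
~~~<+~~
~~~~~~~
~~~~~~~
step 8: ~~~~~~~
~~~~~~~
~~++~~~
~~+^+~~
~~~++~~
~~~~~~~
~~~~~~~
step 9: ~~~~~~~
~~~~~~~
~~++~~~
~~++>~~
~~~++~~
~~~~~~~
~~~~~~~
step 10: ~~~~~~~
~~~~~~~
~~++^~~
~~++~~~
~~~++~~
~~~~~~~
~~~~~~~
step 11: ~~~~~~~
~~~~~~~
~~+++>~
~~++~~~
~~~++~~
~~~~~~~
~~~~~~~
step 12: ~~~~~~~
~~~~~~~
~~++++~
~~++~v~
~~~++~~
~~~~~~~
~~~~~~~
step 13: ~~~~~~~
~~~~~~~
~~++++~
~~++<+~
~~~++~~
~~~~~~~
~~~~~~~
step 14: ~~~~~~~
~~~~~~~
~~++^+~
~~++++~
~~~++~~
~~~~~~~
~~~~~~~
step 15: ~~~~~~~
~~~~~~~
~~+<~+~
~~++++~
~~~++~~
~~~~~~~
~~~~~~~
step 16: ~~~~~~~
~~~~~~~
~~+~~+~
~~+v++~
~~~++~~
~~~~~~~
~~~~~~~
step 17: ~~~~~~~
~~~~~~~
~~+~~+~
~~+~>+~
~~~++~~
~~~~~~~
~~~~~~~
step 18: ~~~~~~~
~~~~~~~
~~+~^+~
~~+~~+~
~~~++~~
~~~~~~~
~~~~~~~
step 19: ~~~~~~~
~~~~~~~
~~+~+>~
~~+~~+~
~~~++~~
~~~~~~~
~~~~~~~
step 20: ~~~~~~~
~~~~~^~
~~+~+~~
~~+~~+~
~~~++~~
~~~~~~~
~~~~~~~
step 21: ~~~~~~~
~~~~~+>
~~+~+~~
~~+~~+~
~~~++~~
~~~~~~~
~~~~~~~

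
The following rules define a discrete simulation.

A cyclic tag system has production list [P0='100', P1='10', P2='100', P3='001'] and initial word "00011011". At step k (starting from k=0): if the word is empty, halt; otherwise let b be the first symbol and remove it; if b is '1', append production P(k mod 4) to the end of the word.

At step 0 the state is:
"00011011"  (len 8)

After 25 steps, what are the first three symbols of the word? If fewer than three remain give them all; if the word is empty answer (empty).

110

gen 0: "00011011"  (len 8)
gen 1: "0011011"  (len 7)
gen 2: "011011"  (len 6)
gen 3: "11011"  (len 5)
gen 4: "1011001"  (len 7)
gen 5: "011001100"  (len 9)
gen 6: "11001100"  (len 8)
gen 7: "1001100100"  (len 10)
gen 8: "001100100001"  (len 12)
gen 9: "01100100001"  (len 11)
gen 10: "1100100001"  (len 10)
gen 11: "100100001100"  (len 12)
gen 12: "00100001100001"  (len 14)
gen 13: "0100001100001"  (len 13)
gen 14: "100001100001"  (len 12)
gen 15: "00001100001100"  (len 14)
gen 16: "0001100001100"  (len 13)
gen 17: "001100001100"  (len 12)
gen 18: "01100001100"  (len 11)
gen 19: "1100001100"  (len 10)
gen 20: "100001100001"  (len 12)
gen 21: "00001100001100"  (len 14)
gen 22: "0001100001100"  (len 13)
gen 23: "001100001100"  (len 12)
gen 24: "01100001100"  (len 11)
gen 25: "1100001100"  (len 10)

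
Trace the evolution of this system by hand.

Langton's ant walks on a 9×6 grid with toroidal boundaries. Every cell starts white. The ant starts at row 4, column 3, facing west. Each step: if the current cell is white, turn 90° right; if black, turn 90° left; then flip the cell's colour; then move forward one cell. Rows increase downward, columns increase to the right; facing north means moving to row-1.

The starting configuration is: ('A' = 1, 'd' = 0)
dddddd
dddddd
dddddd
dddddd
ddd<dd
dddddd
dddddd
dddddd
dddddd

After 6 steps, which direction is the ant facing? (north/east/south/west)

k=0  dddddd
dddddd
dddddd
dddddd
ddd<dd
dddddd
dddddd
dddddd
dddddd
k=1  dddddd
dddddd
dddddd
ddd^dd
dddAdd
dddddd
dddddd
dddddd
dddddd
k=2  dddddd
dddddd
dddddd
dddA>d
dddAdd
dddddd
dddddd
dddddd
dddddd
k=3  dddddd
dddddd
dddddd
dddAAd
dddAvd
dddddd
dddddd
dddddd
dddddd
k=4  dddddd
dddddd
dddddd
dddAAd
ddd<Ad
dddddd
dddddd
dddddd
dddddd
k=5  dddddd
dddddd
dddddd
dddAAd
ddddAd
dddvdd
dddddd
dddddd
dddddd
k=6  dddddd
dddddd
dddddd
dddAAd
ddddAd
dd<Add
dddddd
dddddd
dddddd

west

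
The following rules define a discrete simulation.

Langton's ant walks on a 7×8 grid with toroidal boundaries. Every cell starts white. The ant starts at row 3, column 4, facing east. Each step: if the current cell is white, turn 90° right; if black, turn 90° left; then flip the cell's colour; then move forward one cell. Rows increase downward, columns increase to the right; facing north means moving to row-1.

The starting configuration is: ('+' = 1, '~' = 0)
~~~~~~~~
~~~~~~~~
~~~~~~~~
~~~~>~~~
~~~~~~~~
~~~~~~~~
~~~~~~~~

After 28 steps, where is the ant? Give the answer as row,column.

1,2

step 0: ~~~~~~~~
~~~~~~~~
~~~~~~~~
~~~~>~~~
~~~~~~~~
~~~~~~~~
~~~~~~~~
step 1: ~~~~~~~~
~~~~~~~~
~~~~~~~~
~~~~+~~~
~~~~v~~~
~~~~~~~~
~~~~~~~~
step 2: ~~~~~~~~
~~~~~~~~
~~~~~~~~
~~~~+~~~
~~~<+~~~
~~~~~~~~
~~~~~~~~
step 3: ~~~~~~~~
~~~~~~~~
~~~~~~~~
~~~^+~~~
~~~++~~~
~~~~~~~~
~~~~~~~~
step 4: ~~~~~~~~
~~~~~~~~
~~~~~~~~
~~~+>~~~
~~~++~~~
~~~~~~~~
~~~~~~~~
step 5: ~~~~~~~~
~~~~~~~~
~~~~^~~~
~~~+~~~~
~~~++~~~
~~~~~~~~
~~~~~~~~
step 6: ~~~~~~~~
~~~~~~~~
~~~~+>~~
~~~+~~~~
~~~++~~~
~~~~~~~~
~~~~~~~~
step 7: ~~~~~~~~
~~~~~~~~
~~~~++~~
~~~+~v~~
~~~++~~~
~~~~~~~~
~~~~~~~~
step 8: ~~~~~~~~
~~~~~~~~
~~~~++~~
~~~+<+~~
~~~++~~~
~~~~~~~~
~~~~~~~~
step 9: ~~~~~~~~
~~~~~~~~
~~~~^+~~
~~~+++~~
~~~++~~~
~~~~~~~~
~~~~~~~~
step 10: ~~~~~~~~
~~~~~~~~
~~~<~+~~
~~~+++~~
~~~++~~~
~~~~~~~~
~~~~~~~~
step 11: ~~~~~~~~
~~~^~~~~
~~~+~+~~
~~~+++~~
~~~++~~~
~~~~~~~~
~~~~~~~~
step 12: ~~~~~~~~
~~~+>~~~
~~~+~+~~
~~~+++~~
~~~++~~~
~~~~~~~~
~~~~~~~~
step 13: ~~~~~~~~
~~~++~~~
~~~+v+~~
~~~+++~~
~~~++~~~
~~~~~~~~
~~~~~~~~
step 14: ~~~~~~~~
~~~++~~~
~~~<++~~
~~~+++~~
~~~++~~~
~~~~~~~~
~~~~~~~~
step 15: ~~~~~~~~
~~~++~~~
~~~~++~~
~~~v++~~
~~~++~~~
~~~~~~~~
~~~~~~~~
step 16: ~~~~~~~~
~~~++~~~
~~~~++~~
~~~~>+~~
~~~++~~~
~~~~~~~~
~~~~~~~~
step 17: ~~~~~~~~
~~~++~~~
~~~~^+~~
~~~~~+~~
~~~++~~~
~~~~~~~~
~~~~~~~~
step 18: ~~~~~~~~
~~~++~~~
~~~<~+~~
~~~~~+~~
~~~++~~~
~~~~~~~~
~~~~~~~~
step 19: ~~~~~~~~
~~~^+~~~
~~~+~+~~
~~~~~+~~
~~~++~~~
~~~~~~~~
~~~~~~~~
step 20: ~~~~~~~~
~~<~+~~~
~~~+~+~~
~~~~~+~~
~~~++~~~
~~~~~~~~
~~~~~~~~
step 21: ~~^~~~~~
~~+~+~~~
~~~+~+~~
~~~~~+~~
~~~++~~~
~~~~~~~~
~~~~~~~~
step 22: ~~+>~~~~
~~+~+~~~
~~~+~+~~
~~~~~+~~
~~~++~~~
~~~~~~~~
~~~~~~~~
step 23: ~~++~~~~
~~+v+~~~
~~~+~+~~
~~~~~+~~
~~~++~~~
~~~~~~~~
~~~~~~~~
step 24: ~~++~~~~
~~<++~~~
~~~+~+~~
~~~~~+~~
~~~++~~~
~~~~~~~~
~~~~~~~~
step 25: ~~++~~~~
~~~++~~~
~~v+~+~~
~~~~~+~~
~~~++~~~
~~~~~~~~
~~~~~~~~
step 26: ~~++~~~~
~~~++~~~
~<++~+~~
~~~~~+~~
~~~++~~~
~~~~~~~~
~~~~~~~~
step 27: ~~++~~~~
~^~++~~~
~+++~+~~
~~~~~+~~
~~~++~~~
~~~~~~~~
~~~~~~~~
step 28: ~~++~~~~
~+>++~~~
~+++~+~~
~~~~~+~~
~~~++~~~
~~~~~~~~
~~~~~~~~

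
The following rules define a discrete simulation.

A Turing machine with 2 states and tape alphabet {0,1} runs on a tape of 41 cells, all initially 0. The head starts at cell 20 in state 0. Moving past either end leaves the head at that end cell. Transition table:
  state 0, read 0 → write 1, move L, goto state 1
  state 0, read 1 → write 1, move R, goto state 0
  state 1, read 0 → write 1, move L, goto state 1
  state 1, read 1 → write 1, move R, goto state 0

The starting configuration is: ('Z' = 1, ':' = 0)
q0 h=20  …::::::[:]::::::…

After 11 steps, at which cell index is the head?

gen 0: q0 h=20  …::::::[:]::::::…
gen 1: q1 h=19  …::::::[:]Z:::::…
gen 2: q1 h=18  …::::::[:]ZZ::::…
gen 3: q1 h=17  …::::::[:]ZZZ:::…
gen 4: q1 h=16  …::::::[:]ZZZZ::…
gen 5: q1 h=15  …::::::[:]ZZZZZ:…
gen 6: q1 h=14  …::::::[:]ZZZZZZ…
gen 7: q1 h=13  …::::::[:]ZZZZZZ…
gen 8: q1 h=12  …::::::[:]ZZZZZZ…
gen 9: q1 h=11  …::::::[:]ZZZZZZ…
gen 10: q1 h=10  …::::::[:]ZZZZZZ…
gen 11: q1 h= 9  …::::::[:]ZZZZZZ…

9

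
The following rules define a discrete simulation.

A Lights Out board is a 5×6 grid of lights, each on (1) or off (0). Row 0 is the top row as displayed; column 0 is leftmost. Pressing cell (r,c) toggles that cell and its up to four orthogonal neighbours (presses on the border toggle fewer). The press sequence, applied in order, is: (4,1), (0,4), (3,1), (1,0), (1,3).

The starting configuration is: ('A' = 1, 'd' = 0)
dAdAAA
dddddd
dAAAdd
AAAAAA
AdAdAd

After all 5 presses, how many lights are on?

14

k=0  dAdAAA
dddddd
dAAAdd
AAAAAA
AdAdAd
k=1  dAdAAA
dddddd
dAAAdd
AdAAAA
dAddAd
k=2  dAdddd
ddddAd
dAAAdd
AdAAAA
dAddAd
k=3  dAdddd
ddddAd
ddAAdd
dAdAAA
ddddAd
k=4  AAdddd
AAddAd
AdAAdd
dAdAAA
ddddAd
k=5  AAdAdd
AAAAdd
AdAddd
dAdAAA
ddddAd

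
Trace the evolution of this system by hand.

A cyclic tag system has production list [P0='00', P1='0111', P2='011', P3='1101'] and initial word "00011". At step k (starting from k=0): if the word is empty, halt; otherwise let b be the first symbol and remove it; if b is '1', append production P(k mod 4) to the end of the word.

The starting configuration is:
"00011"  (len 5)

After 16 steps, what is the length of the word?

gen 0: "00011"  (len 5)
gen 1: "0011"  (len 4)
gen 2: "011"  (len 3)
gen 3: "11"  (len 2)
gen 4: "11101"  (len 5)
gen 5: "110100"  (len 6)
gen 6: "101000111"  (len 9)
gen 7: "01000111011"  (len 11)
gen 8: "1000111011"  (len 10)
gen 9: "00011101100"  (len 11)
gen 10: "0011101100"  (len 10)
gen 11: "011101100"  (len 9)
gen 12: "11101100"  (len 8)
gen 13: "110110000"  (len 9)
gen 14: "101100000111"  (len 12)
gen 15: "01100000111011"  (len 14)
gen 16: "1100000111011"  (len 13)

13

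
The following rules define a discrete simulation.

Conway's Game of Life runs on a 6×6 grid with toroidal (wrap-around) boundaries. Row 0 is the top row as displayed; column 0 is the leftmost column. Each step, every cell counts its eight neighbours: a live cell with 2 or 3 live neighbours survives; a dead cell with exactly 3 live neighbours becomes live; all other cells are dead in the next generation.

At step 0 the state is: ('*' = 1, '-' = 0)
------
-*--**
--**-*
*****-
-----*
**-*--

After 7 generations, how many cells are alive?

8

step 0: ------
-*--**
--**-*
*****-
-----*
**-*--
step 1: -**-**
*-****
------
**----
-----*
*-----
step 2: --*---
*-*---
--***-
*-----
-*---*
**--*-
step 3: *-**-*
--*---
--**-*
******
-*---*
***--*
step 4: ---***
*----*
-----*
------
------
---*--
step 5: *--*-*
*-----
*----*
------
------
---*--
step 6: *---**
-*--*-
*----*
------
------
----*-
step 7: *--**-
-*--*-
*----*
------
------
----*-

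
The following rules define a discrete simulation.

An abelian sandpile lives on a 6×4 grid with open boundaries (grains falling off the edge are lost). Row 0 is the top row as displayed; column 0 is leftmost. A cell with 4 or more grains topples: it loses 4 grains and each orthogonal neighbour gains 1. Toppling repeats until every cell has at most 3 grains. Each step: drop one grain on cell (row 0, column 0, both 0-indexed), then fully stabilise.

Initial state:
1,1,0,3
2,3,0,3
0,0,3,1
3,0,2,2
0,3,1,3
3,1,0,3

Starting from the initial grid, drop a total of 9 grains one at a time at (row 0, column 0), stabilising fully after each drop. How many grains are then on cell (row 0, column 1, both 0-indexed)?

[0] 1,1,0,3
2,3,0,3
0,0,3,1
3,0,2,2
0,3,1,3
3,1,0,3
[1] 2,1,0,3
2,3,0,3
0,0,3,1
3,0,2,2
0,3,1,3
3,1,0,3
[2] 3,1,0,3
2,3,0,3
0,0,3,1
3,0,2,2
0,3,1,3
3,1,0,3
[3] 0,2,0,3
3,3,0,3
0,0,3,1
3,0,2,2
0,3,1,3
3,1,0,3
[4] 1,2,0,3
3,3,0,3
0,0,3,1
3,0,2,2
0,3,1,3
3,1,0,3
[5] 2,2,0,3
3,3,0,3
0,0,3,1
3,0,2,2
0,3,1,3
3,1,0,3
[6] 3,2,0,3
3,3,0,3
0,0,3,1
3,0,2,2
0,3,1,3
3,1,0,3
[7] 2,0,1,3
1,1,1,3
1,1,3,1
3,0,2,2
0,3,1,3
3,1,0,3
[8] 3,0,1,3
1,1,1,3
1,1,3,1
3,0,2,2
0,3,1,3
3,1,0,3
[9] 0,1,1,3
2,1,1,3
1,1,3,1
3,0,2,2
0,3,1,3
3,1,0,3

1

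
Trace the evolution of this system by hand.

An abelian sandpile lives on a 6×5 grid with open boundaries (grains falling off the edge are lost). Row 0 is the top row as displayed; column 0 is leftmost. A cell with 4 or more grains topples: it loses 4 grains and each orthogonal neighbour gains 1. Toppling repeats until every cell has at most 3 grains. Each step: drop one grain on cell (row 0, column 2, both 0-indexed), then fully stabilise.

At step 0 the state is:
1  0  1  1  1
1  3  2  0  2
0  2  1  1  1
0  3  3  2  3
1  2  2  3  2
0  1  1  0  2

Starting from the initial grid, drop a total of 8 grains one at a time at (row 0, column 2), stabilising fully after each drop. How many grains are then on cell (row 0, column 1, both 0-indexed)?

k=0  1  0  1  1  1
1  3  2  0  2
0  2  1  1  1
0  3  3  2  3
1  2  2  3  2
0  1  1  0  2
k=1  1  0  2  1  1
1  3  2  0  2
0  2  1  1  1
0  3  3  2  3
1  2  2  3  2
0  1  1  0  2
k=2  1  0  3  1  1
1  3  2  0  2
0  2  1  1  1
0  3  3  2  3
1  2  2  3  2
0  1  1  0  2
k=3  1  1  0  2  1
1  3  3  0  2
0  2  1  1  1
0  3  3  2  3
1  2  2  3  2
0  1  1  0  2
k=4  1  1  1  2  1
1  3  3  0  2
0  2  1  1  1
0  3  3  2  3
1  2  2  3  2
0  1  1  0  2
k=5  1  1  2  2  1
1  3  3  0  2
0  2  1  1  1
0  3  3  2  3
1  2  2  3  2
0  1  1  0  2
k=6  1  1  3  2  1
1  3  3  0  2
0  2  1  1  1
0  3  3  2  3
1  2  2  3  2
0  1  1  0  2
k=7  1  3  1  3  1
2  0  1  1  2
0  3  2  1  1
0  3  3  2  3
1  2  2  3  2
0  1  1  0  2
k=8  1  3  2  3  1
2  0  1  1  2
0  3  2  1  1
0  3  3  2  3
1  2  2  3  2
0  1  1  0  2

3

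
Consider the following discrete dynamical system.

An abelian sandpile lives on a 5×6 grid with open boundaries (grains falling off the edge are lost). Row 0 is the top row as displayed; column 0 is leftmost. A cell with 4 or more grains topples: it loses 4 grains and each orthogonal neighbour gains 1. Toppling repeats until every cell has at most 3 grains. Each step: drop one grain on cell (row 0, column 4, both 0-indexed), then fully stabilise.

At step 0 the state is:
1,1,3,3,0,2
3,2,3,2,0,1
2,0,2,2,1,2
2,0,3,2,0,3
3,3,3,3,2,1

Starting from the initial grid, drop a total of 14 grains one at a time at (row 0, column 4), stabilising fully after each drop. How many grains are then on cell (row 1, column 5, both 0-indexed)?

gen 0: 1,1,3,3,0,2
3,2,3,2,0,1
2,0,2,2,1,2
2,0,3,2,0,3
3,3,3,3,2,1
gen 1: 1,1,3,3,1,2
3,2,3,2,0,1
2,0,2,2,1,2
2,0,3,2,0,3
3,3,3,3,2,1
gen 2: 1,1,3,3,2,2
3,2,3,2,0,1
2,0,2,2,1,2
2,0,3,2,0,3
3,3,3,3,2,1
gen 3: 1,1,3,3,3,2
3,2,3,2,0,1
2,0,2,2,1,2
2,0,3,2,0,3
3,3,3,3,2,1
gen 4: 1,2,1,2,1,3
3,3,1,0,2,1
2,0,3,3,1,2
2,0,3,2,0,3
3,3,3,3,2,1
gen 5: 1,2,1,2,2,3
3,3,1,0,2,1
2,0,3,3,1,2
2,0,3,2,0,3
3,3,3,3,2,1
gen 6: 1,2,1,2,3,3
3,3,1,0,2,1
2,0,3,3,1,2
2,0,3,2,0,3
3,3,3,3,2,1
gen 7: 1,2,1,3,1,0
3,3,1,0,3,2
2,0,3,3,1,2
2,0,3,2,0,3
3,3,3,3,2,1
gen 8: 1,2,1,3,2,0
3,3,1,0,3,2
2,0,3,3,1,2
2,0,3,2,0,3
3,3,3,3,2,1
gen 9: 1,2,1,3,3,0
3,3,1,0,3,2
2,0,3,3,1,2
2,0,3,2,0,3
3,3,3,3,2,1
gen 10: 1,2,2,0,2,1
3,3,1,2,0,3
2,0,3,3,2,2
2,0,3,2,0,3
3,3,3,3,2,1
gen 11: 1,2,2,0,3,1
3,3,1,2,0,3
2,0,3,3,2,2
2,0,3,2,0,3
3,3,3,3,2,1
gen 12: 1,2,2,1,0,2
3,3,1,2,1,3
2,0,3,3,2,2
2,0,3,2,0,3
3,3,3,3,2,1
gen 13: 1,2,2,1,1,2
3,3,1,2,1,3
2,0,3,3,2,2
2,0,3,2,0,3
3,3,3,3,2,1
gen 14: 1,2,2,1,2,2
3,3,1,2,1,3
2,0,3,3,2,2
2,0,3,2,0,3
3,3,3,3,2,1

3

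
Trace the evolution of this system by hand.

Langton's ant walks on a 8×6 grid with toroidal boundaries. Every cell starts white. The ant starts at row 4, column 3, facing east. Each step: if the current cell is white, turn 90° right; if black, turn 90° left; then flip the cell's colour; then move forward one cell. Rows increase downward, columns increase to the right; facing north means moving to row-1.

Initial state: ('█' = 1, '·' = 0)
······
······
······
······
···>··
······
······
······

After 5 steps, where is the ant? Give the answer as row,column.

3,3

t=0: ······
······
······
······
···>··
······
······
······
t=1: ······
······
······
······
···█··
···v··
······
······
t=2: ······
······
······
······
···█··
··<█··
······
······
t=3: ······
······
······
······
··^█··
··██··
······
······
t=4: ······
······
······
······
··█>··
··██··
······
······
t=5: ······
······
······
···^··
··█···
··██··
······
······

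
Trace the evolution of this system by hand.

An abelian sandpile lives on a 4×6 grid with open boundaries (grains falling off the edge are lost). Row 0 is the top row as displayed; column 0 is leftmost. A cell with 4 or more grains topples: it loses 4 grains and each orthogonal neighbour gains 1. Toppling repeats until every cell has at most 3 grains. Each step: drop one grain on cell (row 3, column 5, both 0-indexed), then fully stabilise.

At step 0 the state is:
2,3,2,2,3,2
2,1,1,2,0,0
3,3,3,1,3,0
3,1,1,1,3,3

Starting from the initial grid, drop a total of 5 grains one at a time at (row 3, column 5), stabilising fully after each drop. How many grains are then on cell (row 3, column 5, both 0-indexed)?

0) 2,3,2,2,3,2
2,1,1,2,0,0
3,3,3,1,3,0
3,1,1,1,3,3
1) 2,3,2,2,3,2
2,1,1,2,1,0
3,3,3,2,0,2
3,1,1,2,1,1
2) 2,3,2,2,3,2
2,1,1,2,1,0
3,3,3,2,0,2
3,1,1,2,1,2
3) 2,3,2,2,3,2
2,1,1,2,1,0
3,3,3,2,0,2
3,1,1,2,1,3
4) 2,3,2,2,3,2
2,1,1,2,1,0
3,3,3,2,0,3
3,1,1,2,2,0
5) 2,3,2,2,3,2
2,1,1,2,1,0
3,3,3,2,0,3
3,1,1,2,2,1

1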